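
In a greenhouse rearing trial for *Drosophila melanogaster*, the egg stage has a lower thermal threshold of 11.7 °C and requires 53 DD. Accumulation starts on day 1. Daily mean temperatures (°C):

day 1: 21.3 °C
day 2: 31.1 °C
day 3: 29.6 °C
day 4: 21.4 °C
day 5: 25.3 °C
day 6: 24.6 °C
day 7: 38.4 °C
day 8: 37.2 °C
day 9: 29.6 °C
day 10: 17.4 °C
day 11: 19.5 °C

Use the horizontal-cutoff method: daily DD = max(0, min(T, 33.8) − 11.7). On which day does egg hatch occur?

Daily DD above 11.7 °C (capped at 22.1): 9.6, 19.4, 17.9, 9.7, 13.6, 12.9, 22.1, 22.1, 17.9, 5.7, 7.8.
Cumulative: 9.6, 29.0, 46.9, 56.6, 70.2, 83.1, 105.2, 127.3, 145.2, 150.9, 158.7.
The total first reaches 53 DD on day 4.

day 4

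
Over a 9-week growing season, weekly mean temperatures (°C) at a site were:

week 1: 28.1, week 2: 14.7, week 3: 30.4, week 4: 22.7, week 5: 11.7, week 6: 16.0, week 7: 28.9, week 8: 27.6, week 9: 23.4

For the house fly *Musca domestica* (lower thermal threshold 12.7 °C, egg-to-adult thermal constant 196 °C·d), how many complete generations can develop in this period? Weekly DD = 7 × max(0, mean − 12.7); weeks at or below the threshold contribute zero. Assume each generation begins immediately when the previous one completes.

Weekly DD (7 × max(0, T̄ − 12.7)): 107.8, 14.0, 123.9, 70.0, 0.0, 23.1, 113.4, 104.3, 74.9.
Season total = 631.4 DD.
Complete generations = ⌊631.4 / 196⌋ = 3.

3 generations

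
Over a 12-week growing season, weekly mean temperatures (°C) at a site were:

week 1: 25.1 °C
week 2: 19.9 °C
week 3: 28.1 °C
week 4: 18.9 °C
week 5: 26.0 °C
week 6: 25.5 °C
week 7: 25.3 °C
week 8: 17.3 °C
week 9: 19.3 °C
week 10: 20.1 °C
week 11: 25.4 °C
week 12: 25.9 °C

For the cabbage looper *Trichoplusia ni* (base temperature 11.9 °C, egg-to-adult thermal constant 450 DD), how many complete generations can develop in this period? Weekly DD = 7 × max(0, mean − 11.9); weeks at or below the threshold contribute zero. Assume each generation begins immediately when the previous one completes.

Weekly DD (7 × max(0, T̄ − 11.9)): 92.4, 56.0, 113.4, 49.0, 98.7, 95.2, 93.8, 37.8, 51.8, 57.4, 94.5, 98.0.
Season total = 938.0 DD.
Complete generations = ⌊938.0 / 450⌋ = 2.

2 generations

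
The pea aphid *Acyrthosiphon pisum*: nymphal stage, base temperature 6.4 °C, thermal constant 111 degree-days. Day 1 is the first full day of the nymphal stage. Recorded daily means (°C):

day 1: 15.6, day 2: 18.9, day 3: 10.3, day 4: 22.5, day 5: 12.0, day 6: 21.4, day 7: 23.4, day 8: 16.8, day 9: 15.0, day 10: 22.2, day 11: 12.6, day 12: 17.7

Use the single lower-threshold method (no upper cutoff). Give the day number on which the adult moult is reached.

day 10

Daily DD above 6.4 °C: 9.2, 12.5, 3.9, 16.1, 5.6, 15.0, 17.0, 10.4, 8.6, 15.8, 6.2, 11.3.
Cumulative: 9.2, 21.7, 25.6, 41.7, 47.3, 62.3, 79.3, 89.7, 98.3, 114.1, 120.3, 131.6.
The total first reaches 111 DD on day 10.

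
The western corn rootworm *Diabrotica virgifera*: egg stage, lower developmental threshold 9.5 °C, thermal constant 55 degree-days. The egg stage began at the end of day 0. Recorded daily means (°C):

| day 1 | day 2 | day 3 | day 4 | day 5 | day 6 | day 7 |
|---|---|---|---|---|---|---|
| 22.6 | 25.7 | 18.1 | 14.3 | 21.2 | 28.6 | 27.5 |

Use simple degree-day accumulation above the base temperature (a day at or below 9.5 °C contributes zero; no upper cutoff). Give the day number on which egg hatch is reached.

Daily DD above 9.5 °C: 13.1, 16.2, 8.6, 4.8, 11.7, 19.1, 18.0.
Cumulative: 13.1, 29.3, 37.9, 42.7, 54.4, 73.5, 91.5.
The total first reaches 55 DD on day 6.

day 6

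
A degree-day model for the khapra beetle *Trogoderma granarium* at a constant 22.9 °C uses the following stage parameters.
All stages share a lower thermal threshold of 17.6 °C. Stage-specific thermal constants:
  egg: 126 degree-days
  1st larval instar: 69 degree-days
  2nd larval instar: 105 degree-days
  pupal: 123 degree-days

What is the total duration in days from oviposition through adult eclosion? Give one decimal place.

79.8 days

Daily accumulation at 22.9 °C = 22.9 − 17.6 = 5.3 DD/day.
Total K = 126 + 69 + 105 + 123 = 423 DD.
Total duration = 423 / 5.3 = 79.811 ≈ 79.8 days.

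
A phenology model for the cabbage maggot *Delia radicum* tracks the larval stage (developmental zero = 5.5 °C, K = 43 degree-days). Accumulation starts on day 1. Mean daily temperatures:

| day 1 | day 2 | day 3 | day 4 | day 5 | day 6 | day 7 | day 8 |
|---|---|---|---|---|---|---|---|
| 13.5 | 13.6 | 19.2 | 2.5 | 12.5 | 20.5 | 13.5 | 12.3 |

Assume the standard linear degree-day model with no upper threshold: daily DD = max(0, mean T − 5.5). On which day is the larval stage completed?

Daily DD above 5.5 °C: 8.0, 8.1, 13.7, 0.0, 7.0, 15.0, 8.0, 6.8.
Cumulative: 8.0, 16.1, 29.8, 29.8, 36.8, 51.8, 59.8, 66.6.
The total first reaches 43 DD on day 6.

day 6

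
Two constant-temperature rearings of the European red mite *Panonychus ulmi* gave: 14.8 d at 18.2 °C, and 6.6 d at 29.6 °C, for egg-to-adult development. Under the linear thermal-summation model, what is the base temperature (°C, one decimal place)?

Under the model K = D·(T − T_b), so D₁·(T₁ − T_b) = D₂·(T₂ − T_b).
14.8·(18.2 − T_b) = 6.6·(29.6 − T_b)
T_b = (14.8·18.2 − 6.6·29.6) / (14.8 − 6.6) = 74.00 / 8.2 = 9.024 °C ≈ 9.0 °C.

9.0 °C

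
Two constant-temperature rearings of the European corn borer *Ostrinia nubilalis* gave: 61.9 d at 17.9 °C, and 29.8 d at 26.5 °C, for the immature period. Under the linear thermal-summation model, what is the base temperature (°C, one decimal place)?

Linear rate model ⇒ the product D·(T − T_b) is constant across temperatures.
61.9·(17.9 − T_b) = 29.8·(26.5 − T_b)
T_b = (61.9·17.9 − 29.8·26.5) / (61.9 − 29.8) = 318.31 / 32.1 = 9.916 °C ≈ 9.9 °C.

9.9 °C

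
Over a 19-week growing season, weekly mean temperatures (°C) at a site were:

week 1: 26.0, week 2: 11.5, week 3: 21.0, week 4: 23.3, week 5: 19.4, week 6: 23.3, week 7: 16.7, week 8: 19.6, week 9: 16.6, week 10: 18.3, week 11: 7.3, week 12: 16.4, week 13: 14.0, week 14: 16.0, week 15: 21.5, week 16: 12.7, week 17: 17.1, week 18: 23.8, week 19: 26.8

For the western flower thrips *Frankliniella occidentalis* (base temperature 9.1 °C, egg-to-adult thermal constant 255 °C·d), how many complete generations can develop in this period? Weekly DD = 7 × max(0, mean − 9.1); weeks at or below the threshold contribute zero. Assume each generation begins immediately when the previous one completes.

4 generations

Weekly DD (7 × max(0, T̄ − 9.1)): 118.3, 16.8, 83.3, 99.4, 72.1, 99.4, 53.2, 73.5, 52.5, 64.4, 0.0, 51.1, 34.3, 48.3, 86.8, 25.2, 56.0, 102.9, 123.9.
Season total = 1261.4 DD.
Complete generations = ⌊1261.4 / 255⌋ = 4.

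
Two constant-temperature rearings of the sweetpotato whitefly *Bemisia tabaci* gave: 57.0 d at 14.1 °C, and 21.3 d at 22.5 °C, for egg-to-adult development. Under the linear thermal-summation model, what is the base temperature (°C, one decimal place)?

9.1 °C

Equal thermal constants: D₁(T₁ − T_b) = D₂(T₂ − T_b).
57.0·(14.1 − T_b) = 21.3·(22.5 − T_b)
T_b = (57.0·14.1 − 21.3·22.5) / (57.0 − 21.3) = 324.45 / 35.7 = 9.088 °C ≈ 9.1 °C.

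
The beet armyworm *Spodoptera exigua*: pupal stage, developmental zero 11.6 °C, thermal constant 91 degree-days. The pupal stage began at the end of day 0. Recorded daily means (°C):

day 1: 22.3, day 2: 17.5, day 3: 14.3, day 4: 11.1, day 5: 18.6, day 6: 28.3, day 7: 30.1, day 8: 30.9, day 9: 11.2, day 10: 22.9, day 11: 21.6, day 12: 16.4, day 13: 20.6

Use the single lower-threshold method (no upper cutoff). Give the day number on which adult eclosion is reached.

day 10

Daily DD above 11.6 °C: 10.7, 5.9, 2.7, 0.0, 7.0, 16.7, 18.5, 19.3, 0.0, 11.3, 10.0, 4.8, 9.0.
Cumulative: 10.7, 16.6, 19.3, 19.3, 26.3, 43.0, 61.5, 80.8, 80.8, 92.1, 102.1, 106.9, 115.9.
The total first reaches 91 DD on day 10.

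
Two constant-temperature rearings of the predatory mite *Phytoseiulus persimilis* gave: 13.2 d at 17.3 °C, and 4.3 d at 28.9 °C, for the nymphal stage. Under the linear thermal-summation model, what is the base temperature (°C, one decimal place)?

Equal thermal constants: D₁(T₁ − T_b) = D₂(T₂ − T_b).
13.2·(17.3 − T_b) = 4.3·(28.9 − T_b)
T_b = (13.2·17.3 − 4.3·28.9) / (13.2 − 4.3) = 104.09 / 8.9 = 11.696 °C ≈ 11.7 °C.

11.7 °C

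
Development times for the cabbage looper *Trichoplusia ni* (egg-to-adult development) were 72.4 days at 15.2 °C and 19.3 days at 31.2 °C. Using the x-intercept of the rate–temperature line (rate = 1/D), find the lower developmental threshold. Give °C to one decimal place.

9.4 °C

Under the model K = D·(T − T_b), so D₁·(T₁ − T_b) = D₂·(T₂ − T_b).
72.4·(15.2 − T_b) = 19.3·(31.2 − T_b)
T_b = (72.4·15.2 − 19.3·31.2) / (72.4 − 19.3) = 498.32 / 53.1 = 9.385 °C ≈ 9.4 °C.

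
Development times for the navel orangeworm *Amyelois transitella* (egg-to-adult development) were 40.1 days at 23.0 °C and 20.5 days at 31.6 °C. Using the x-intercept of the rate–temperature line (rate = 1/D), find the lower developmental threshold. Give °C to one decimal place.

Equal thermal constants: D₁(T₁ − T_b) = D₂(T₂ − T_b).
40.1·(23.0 − T_b) = 20.5·(31.6 − T_b)
T_b = (40.1·23.0 − 20.5·31.6) / (40.1 − 20.5) = 274.50 / 19.6 = 14.005 °C ≈ 14.0 °C.

14.0 °C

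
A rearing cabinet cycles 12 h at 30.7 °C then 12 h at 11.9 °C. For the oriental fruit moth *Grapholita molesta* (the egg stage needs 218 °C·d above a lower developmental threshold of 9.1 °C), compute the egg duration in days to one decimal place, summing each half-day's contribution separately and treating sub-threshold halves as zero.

17.9 days

Day half: max(0, 30.7 − 9.1) × 0.5 = 21.6 × 0.5 = 10.80 DD.
Night half: max(0, 11.9 − 9.1) × 0.5 = 2.8 × 0.5 = 1.40 DD.
Per 24 h: 12.20 DD/day.
Duration = 218 / 12.20 = 17.869 ≈ 17.9 days.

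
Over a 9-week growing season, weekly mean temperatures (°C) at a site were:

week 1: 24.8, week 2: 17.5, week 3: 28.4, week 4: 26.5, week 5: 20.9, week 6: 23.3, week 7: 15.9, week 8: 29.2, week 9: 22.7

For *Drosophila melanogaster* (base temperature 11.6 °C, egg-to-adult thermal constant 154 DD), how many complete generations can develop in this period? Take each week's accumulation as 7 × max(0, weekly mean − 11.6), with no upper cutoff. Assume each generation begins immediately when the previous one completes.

4 generations

Weekly DD (7 × max(0, T̄ − 11.6)): 92.4, 41.3, 117.6, 104.3, 65.1, 81.9, 30.1, 123.2, 77.7.
Season total = 733.6 DD.
Complete generations = ⌊733.6 / 154⌋ = 4.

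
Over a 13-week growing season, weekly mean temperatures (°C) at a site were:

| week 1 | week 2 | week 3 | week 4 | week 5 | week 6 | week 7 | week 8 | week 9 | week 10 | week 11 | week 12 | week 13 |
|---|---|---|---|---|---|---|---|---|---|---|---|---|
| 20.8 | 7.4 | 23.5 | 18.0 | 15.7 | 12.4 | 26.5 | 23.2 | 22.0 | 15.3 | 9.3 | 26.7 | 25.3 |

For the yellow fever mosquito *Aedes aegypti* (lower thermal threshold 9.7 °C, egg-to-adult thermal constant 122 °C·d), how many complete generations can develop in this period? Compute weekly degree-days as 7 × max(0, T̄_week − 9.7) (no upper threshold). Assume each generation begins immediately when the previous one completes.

7 generations

Weekly DD (7 × max(0, T̄ − 9.7)): 77.7, 0.0, 96.6, 58.1, 42.0, 18.9, 117.6, 94.5, 86.1, 39.2, 0.0, 119.0, 109.2.
Season total = 858.9 DD.
Complete generations = ⌊858.9 / 122⌋ = 7.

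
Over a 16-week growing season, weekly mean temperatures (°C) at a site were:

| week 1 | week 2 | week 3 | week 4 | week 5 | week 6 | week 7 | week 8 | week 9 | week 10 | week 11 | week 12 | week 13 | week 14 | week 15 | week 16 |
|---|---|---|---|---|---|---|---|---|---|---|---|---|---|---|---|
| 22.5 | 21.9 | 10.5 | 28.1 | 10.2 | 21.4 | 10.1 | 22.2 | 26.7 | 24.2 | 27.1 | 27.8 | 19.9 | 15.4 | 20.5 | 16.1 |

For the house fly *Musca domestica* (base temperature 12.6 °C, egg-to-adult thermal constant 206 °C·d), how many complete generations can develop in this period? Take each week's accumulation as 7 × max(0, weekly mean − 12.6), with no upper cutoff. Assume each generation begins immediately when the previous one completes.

4 generations

Weekly DD (7 × max(0, T̄ − 12.6)): 69.3, 65.1, 0.0, 108.5, 0.0, 61.6, 0.0, 67.2, 98.7, 81.2, 101.5, 106.4, 51.1, 19.6, 55.3, 24.5.
Season total = 910.0 DD.
Complete generations = ⌊910.0 / 206⌋ = 4.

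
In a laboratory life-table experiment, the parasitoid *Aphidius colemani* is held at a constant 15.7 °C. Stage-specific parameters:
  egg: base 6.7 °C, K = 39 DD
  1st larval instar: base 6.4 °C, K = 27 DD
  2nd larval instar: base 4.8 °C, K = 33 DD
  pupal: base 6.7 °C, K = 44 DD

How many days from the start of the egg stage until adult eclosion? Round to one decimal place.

15.2 days

egg: 39 / (15.7 − 6.7) = 39 / 9.0 = 4.333 d.
1st larval instar: 27 / (15.7 − 6.4) = 27 / 9.3 = 2.903 d.
2nd larval instar: 33 / (15.7 − 4.8) = 33 / 10.9 = 3.028 d.
pupal: 44 / (15.7 − 6.7) = 44 / 9.0 = 4.889 d.
Sum = 15.153 ≈ 15.2 days.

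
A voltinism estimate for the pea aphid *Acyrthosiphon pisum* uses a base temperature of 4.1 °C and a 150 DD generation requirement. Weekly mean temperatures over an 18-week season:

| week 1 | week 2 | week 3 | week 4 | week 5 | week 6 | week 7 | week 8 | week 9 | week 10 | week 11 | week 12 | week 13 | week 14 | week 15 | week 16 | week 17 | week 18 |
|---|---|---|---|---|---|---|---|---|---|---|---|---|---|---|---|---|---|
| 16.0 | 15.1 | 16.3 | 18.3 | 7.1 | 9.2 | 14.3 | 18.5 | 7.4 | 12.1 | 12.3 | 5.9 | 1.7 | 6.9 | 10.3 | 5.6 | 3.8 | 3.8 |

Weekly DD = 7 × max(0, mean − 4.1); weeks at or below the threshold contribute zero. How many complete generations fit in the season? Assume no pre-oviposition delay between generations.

Weekly DD (7 × max(0, T̄ − 4.1)): 83.3, 77.0, 85.4, 99.4, 21.0, 35.7, 71.4, 100.8, 23.1, 56.0, 57.4, 12.6, 0.0, 19.6, 43.4, 10.5, 0.0, 0.0.
Season total = 796.6 DD.
Complete generations = ⌊796.6 / 150⌋ = 5.

5 generations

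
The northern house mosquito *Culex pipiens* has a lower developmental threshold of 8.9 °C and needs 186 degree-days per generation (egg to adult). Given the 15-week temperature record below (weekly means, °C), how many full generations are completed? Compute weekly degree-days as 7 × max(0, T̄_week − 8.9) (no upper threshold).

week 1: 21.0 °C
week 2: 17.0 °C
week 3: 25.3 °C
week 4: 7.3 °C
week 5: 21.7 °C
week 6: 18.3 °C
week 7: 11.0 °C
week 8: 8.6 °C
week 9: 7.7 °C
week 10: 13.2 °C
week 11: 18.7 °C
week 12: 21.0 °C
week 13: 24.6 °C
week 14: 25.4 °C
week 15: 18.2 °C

Weekly DD (7 × max(0, T̄ − 8.9)): 84.7, 56.7, 114.8, 0.0, 89.6, 65.8, 14.7, 0.0, 0.0, 30.1, 68.6, 84.7, 109.9, 115.5, 65.1.
Season total = 900.2 DD.
Complete generations = ⌊900.2 / 186⌋ = 4.

4 generations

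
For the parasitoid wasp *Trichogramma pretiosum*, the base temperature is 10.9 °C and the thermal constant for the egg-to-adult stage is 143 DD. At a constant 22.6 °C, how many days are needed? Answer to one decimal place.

Daily accumulation = 22.6 − 10.9 = 11.7 DD/day.
Duration = 143 / 11.7 = 12.222 ≈ 12.2 days.

12.2 days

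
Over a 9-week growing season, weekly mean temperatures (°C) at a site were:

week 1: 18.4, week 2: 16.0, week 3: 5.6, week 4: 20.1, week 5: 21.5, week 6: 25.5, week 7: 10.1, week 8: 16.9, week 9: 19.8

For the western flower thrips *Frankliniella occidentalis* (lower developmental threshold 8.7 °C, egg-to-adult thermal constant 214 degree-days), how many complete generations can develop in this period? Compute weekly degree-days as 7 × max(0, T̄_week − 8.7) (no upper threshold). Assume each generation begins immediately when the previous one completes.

2 generations

Weekly DD (7 × max(0, T̄ − 8.7)): 67.9, 51.1, 0.0, 79.8, 89.6, 117.6, 9.8, 57.4, 77.7.
Season total = 550.9 DD.
Complete generations = ⌊550.9 / 214⌋ = 2.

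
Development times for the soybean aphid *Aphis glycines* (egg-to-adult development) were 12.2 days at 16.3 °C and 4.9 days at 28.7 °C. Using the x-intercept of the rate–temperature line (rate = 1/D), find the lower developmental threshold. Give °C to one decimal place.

Equal thermal constants: D₁(T₁ − T_b) = D₂(T₂ − T_b).
12.2·(16.3 − T_b) = 4.9·(28.7 − T_b)
T_b = (12.2·16.3 − 4.9·28.7) / (12.2 − 4.9) = 58.23 / 7.3 = 7.977 °C ≈ 8.0 °C.

8.0 °C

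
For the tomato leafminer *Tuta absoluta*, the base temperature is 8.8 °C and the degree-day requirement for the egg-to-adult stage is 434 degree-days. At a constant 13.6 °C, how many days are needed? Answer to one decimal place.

90.4 days

Daily accumulation = 13.6 − 8.8 = 4.8 DD/day.
Duration = 434 / 4.8 = 90.417 ≈ 90.4 days.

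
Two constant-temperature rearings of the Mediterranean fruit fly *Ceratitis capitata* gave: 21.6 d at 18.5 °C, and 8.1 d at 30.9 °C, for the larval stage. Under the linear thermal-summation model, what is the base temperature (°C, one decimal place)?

11.1 °C

Linear rate model ⇒ the product D·(T − T_b) is constant across temperatures.
21.6·(18.5 − T_b) = 8.1·(30.9 − T_b)
T_b = (21.6·18.5 − 8.1·30.9) / (21.6 − 8.1) = 149.31 / 13.5 = 11.060 °C ≈ 11.1 °C.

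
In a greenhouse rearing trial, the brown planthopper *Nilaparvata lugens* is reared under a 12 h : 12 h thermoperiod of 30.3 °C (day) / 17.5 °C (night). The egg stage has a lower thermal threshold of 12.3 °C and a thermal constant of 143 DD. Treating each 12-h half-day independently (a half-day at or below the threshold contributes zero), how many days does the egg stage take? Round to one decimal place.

Day half: max(0, 30.3 − 12.3) × 0.5 = 18.0 × 0.5 = 9.00 DD.
Night half: max(0, 17.5 − 12.3) × 0.5 = 5.2 × 0.5 = 2.60 DD.
Per 24 h: 11.60 DD/day.
Duration = 143 / 11.60 = 12.328 ≈ 12.3 days.

12.3 days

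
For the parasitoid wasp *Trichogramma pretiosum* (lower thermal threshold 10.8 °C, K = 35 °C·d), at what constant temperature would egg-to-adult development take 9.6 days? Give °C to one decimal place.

14.4 °C

Required daily accumulation = 35 / 9.6 = 3.646 DD/day.
T = T_base + 3.646 = 10.8 + 3.646 = 14.446 ≈ 14.4 °C.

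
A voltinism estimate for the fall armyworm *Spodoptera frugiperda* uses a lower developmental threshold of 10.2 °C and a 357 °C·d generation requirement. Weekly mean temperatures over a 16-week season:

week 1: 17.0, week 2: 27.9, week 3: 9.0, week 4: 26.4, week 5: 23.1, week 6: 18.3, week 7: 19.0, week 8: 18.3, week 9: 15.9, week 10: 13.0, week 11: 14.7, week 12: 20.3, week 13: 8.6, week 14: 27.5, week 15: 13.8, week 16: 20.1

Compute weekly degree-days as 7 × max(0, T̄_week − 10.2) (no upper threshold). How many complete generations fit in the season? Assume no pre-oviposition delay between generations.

Weekly DD (7 × max(0, T̄ − 10.2)): 47.6, 123.9, 0.0, 113.4, 90.3, 56.7, 61.6, 56.7, 39.9, 19.6, 31.5, 70.7, 0.0, 121.1, 25.2, 69.3.
Season total = 927.5 DD.
Complete generations = ⌊927.5 / 357⌋ = 2.

2 generations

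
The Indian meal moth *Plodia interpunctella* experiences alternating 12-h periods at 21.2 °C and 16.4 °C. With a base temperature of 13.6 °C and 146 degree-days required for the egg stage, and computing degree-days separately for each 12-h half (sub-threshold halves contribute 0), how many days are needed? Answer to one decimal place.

Day half: max(0, 21.2 − 13.6) × 0.5 = 7.6 × 0.5 = 3.80 DD.
Night half: max(0, 16.4 − 13.6) × 0.5 = 2.8 × 0.5 = 1.40 DD.
Per 24 h: 5.20 DD/day.
Duration = 146 / 5.20 = 28.077 ≈ 28.1 days.

28.1 days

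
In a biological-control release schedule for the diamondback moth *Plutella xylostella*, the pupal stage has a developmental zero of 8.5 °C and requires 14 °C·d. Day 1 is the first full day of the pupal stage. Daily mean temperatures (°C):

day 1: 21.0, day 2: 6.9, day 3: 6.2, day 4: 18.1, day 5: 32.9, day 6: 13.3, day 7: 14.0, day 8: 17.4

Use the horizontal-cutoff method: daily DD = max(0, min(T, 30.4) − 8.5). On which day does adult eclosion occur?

day 4

Daily DD above 8.5 °C (capped at 21.9): 12.5, 0.0, 0.0, 9.6, 21.9, 4.8, 5.5, 8.9.
Cumulative: 12.5, 12.5, 12.5, 22.1, 44.0, 48.8, 54.3, 63.2.
The total first reaches 14 DD on day 4.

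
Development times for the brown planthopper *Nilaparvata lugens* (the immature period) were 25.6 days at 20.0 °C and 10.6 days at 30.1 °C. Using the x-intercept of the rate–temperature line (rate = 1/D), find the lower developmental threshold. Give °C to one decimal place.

Equal thermal constants: D₁(T₁ − T_b) = D₂(T₂ − T_b).
25.6·(20.0 − T_b) = 10.6·(30.1 − T_b)
T_b = (25.6·20.0 − 10.6·30.1) / (25.6 − 10.6) = 192.94 / 15.0 = 12.863 °C ≈ 12.9 °C.

12.9 °C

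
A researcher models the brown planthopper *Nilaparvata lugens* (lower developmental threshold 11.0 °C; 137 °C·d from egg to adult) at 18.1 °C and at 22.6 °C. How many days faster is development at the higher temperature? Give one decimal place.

At 18.1 °C: 137 / (18.1 − 11.0) = 137 / 7.1 = 19.296 d.
At 22.6 °C: 137 / (22.6 − 11.0) = 137 / 11.6 = 11.810 d.
Difference = |19.296 − 11.810| = 7.485 ≈ 7.5 days.

7.5 days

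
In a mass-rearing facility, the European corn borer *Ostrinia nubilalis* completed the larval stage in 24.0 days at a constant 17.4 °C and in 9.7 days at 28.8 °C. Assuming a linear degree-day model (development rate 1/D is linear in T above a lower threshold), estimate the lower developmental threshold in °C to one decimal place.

9.7 °C

Linear rate model ⇒ the product D·(T − T_b) is constant across temperatures.
24.0·(17.4 − T_b) = 9.7·(28.8 − T_b)
T_b = (24.0·17.4 − 9.7·28.8) / (24.0 − 9.7) = 138.24 / 14.3 = 9.667 °C ≈ 9.7 °C.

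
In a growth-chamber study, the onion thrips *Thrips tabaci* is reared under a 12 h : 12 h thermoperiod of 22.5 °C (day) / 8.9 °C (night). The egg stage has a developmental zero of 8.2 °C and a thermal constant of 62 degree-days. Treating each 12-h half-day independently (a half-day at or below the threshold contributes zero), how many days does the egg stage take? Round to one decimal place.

Day half: max(0, 22.5 − 8.2) × 0.5 = 14.3 × 0.5 = 7.15 DD.
Night half: max(0, 8.9 − 8.2) × 0.5 = 0.7 × 0.5 = 0.35 DD.
Per 24 h: 7.50 DD/day.
Duration = 62 / 7.50 = 8.267 ≈ 8.3 days.

8.3 days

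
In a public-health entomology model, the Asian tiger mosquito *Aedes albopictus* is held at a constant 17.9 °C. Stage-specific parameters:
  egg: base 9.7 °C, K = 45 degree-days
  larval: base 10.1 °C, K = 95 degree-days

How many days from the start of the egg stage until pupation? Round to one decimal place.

egg: 45 / (17.9 − 9.7) = 45 / 8.2 = 5.488 d.
larval: 95 / (17.9 − 10.1) = 95 / 7.8 = 12.179 d.
Sum = 17.667 ≈ 17.7 days.

17.7 days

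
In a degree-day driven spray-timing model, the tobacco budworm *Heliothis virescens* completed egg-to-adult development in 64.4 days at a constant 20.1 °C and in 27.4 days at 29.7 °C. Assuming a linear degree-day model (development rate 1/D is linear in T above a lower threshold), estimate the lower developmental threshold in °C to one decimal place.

Under the model K = D·(T − T_b), so D₁·(T₁ − T_b) = D₂·(T₂ − T_b).
64.4·(20.1 − T_b) = 27.4·(29.7 − T_b)
T_b = (64.4·20.1 − 27.4·29.7) / (64.4 − 27.4) = 480.66 / 37.0 = 12.991 °C ≈ 13.0 °C.

13.0 °C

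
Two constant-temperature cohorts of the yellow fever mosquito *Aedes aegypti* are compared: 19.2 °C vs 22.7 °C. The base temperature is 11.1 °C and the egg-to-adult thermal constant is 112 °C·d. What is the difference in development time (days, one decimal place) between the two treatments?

4.2 days

At 19.2 °C: 112 / (19.2 − 11.1) = 112 / 8.1 = 13.827 d.
At 22.7 °C: 112 / (22.7 − 11.1) = 112 / 11.6 = 9.655 d.
Difference = |13.827 − 9.655| = 4.172 ≈ 4.2 days.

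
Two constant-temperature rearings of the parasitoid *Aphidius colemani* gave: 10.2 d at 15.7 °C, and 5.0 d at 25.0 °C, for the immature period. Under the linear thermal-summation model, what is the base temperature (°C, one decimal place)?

6.8 °C

Under the model K = D·(T − T_b), so D₁·(T₁ − T_b) = D₂·(T₂ − T_b).
10.2·(15.7 − T_b) = 5.0·(25.0 − T_b)
T_b = (10.2·15.7 − 5.0·25.0) / (10.2 − 5.0) = 35.14 / 5.2 = 6.758 °C ≈ 6.8 °C.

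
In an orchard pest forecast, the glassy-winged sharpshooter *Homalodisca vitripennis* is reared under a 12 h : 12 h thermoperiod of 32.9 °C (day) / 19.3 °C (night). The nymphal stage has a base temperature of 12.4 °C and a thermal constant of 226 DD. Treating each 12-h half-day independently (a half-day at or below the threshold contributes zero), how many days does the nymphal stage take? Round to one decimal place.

16.5 days

Day half: max(0, 32.9 − 12.4) × 0.5 = 20.5 × 0.5 = 10.25 DD.
Night half: max(0, 19.3 − 12.4) × 0.5 = 6.9 × 0.5 = 3.45 DD.
Per 24 h: 13.70 DD/day.
Duration = 226 / 13.70 = 16.496 ≈ 16.5 days.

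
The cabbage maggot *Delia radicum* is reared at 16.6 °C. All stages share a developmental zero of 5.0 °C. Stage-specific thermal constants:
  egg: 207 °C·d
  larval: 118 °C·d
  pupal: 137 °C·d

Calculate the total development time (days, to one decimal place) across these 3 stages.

Daily accumulation at 16.6 °C = 16.6 − 5.0 = 11.6 DD/day.
Total K = 207 + 118 + 137 = 462 DD.
Total duration = 462 / 11.6 = 39.828 ≈ 39.8 days.

39.8 days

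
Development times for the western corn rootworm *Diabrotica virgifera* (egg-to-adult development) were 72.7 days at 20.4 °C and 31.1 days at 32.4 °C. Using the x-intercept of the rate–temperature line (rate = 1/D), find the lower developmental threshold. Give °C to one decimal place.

Equal thermal constants: D₁(T₁ − T_b) = D₂(T₂ − T_b).
72.7·(20.4 − T_b) = 31.1·(32.4 − T_b)
T_b = (72.7·20.4 − 31.1·32.4) / (72.7 − 31.1) = 475.44 / 41.6 = 11.429 °C ≈ 11.4 °C.

11.4 °C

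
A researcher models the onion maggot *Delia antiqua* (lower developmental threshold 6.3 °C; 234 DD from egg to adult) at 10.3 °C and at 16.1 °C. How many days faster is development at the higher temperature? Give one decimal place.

At 10.3 °C: 234 / (10.3 − 6.3) = 234 / 4.0 = 58.500 d.
At 16.1 °C: 234 / (16.1 − 6.3) = 234 / 9.8 = 23.878 d.
Difference = |58.500 − 23.878| = 34.622 ≈ 34.6 days.

34.6 days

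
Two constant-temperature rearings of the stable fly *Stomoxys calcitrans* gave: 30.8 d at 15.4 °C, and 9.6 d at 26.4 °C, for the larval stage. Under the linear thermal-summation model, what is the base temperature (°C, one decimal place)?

Equal thermal constants: D₁(T₁ − T_b) = D₂(T₂ − T_b).
30.8·(15.4 − T_b) = 9.6·(26.4 − T_b)
T_b = (30.8·15.4 − 9.6·26.4) / (30.8 − 9.6) = 220.88 / 21.2 = 10.419 °C ≈ 10.4 °C.

10.4 °C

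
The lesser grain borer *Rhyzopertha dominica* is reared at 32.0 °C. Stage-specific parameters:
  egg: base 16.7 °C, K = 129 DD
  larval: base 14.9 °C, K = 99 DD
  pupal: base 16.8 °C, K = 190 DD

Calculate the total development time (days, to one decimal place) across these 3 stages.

26.7 days

egg: 129 / (32.0 − 16.7) = 129 / 15.3 = 8.431 d.
larval: 99 / (32.0 − 14.9) = 99 / 17.1 = 5.789 d.
pupal: 190 / (32.0 − 16.8) = 190 / 15.2 = 12.500 d.
Sum = 26.721 ≈ 26.7 days.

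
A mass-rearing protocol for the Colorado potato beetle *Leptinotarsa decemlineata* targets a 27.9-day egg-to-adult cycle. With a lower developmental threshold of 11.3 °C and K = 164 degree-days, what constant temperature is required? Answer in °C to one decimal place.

Required daily accumulation = 164 / 27.9 = 5.878 DD/day.
T = T_base + 5.878 = 11.3 + 5.878 = 17.178 ≈ 17.2 °C.

17.2 °C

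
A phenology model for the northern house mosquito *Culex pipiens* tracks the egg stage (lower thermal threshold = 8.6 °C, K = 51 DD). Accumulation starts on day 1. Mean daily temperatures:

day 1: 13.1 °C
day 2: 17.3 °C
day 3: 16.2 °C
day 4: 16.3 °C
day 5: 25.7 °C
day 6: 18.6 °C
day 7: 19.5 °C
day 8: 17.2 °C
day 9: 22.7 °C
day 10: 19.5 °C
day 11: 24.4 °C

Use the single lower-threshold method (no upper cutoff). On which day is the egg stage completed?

Daily DD above 8.6 °C: 4.5, 8.7, 7.6, 7.7, 17.1, 10.0, 10.9, 8.6, 14.1, 10.9, 15.8.
Cumulative: 4.5, 13.2, 20.8, 28.5, 45.6, 55.6, 66.5, 75.1, 89.2, 100.1, 115.9.
The total first reaches 51 DD on day 6.

day 6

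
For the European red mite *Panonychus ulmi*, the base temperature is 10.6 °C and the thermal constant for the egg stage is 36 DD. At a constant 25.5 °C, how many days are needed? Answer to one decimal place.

2.4 days

Daily accumulation = 25.5 − 10.6 = 14.9 DD/day.
Duration = 36 / 14.9 = 2.416 ≈ 2.4 days.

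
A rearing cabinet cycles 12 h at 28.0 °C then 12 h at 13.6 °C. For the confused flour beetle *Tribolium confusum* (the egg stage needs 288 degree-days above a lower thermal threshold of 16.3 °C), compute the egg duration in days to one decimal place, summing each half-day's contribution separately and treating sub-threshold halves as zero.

49.2 days

Day half: max(0, 28.0 − 16.3) × 0.5 = 11.7 × 0.5 = 5.85 DD.
Night half: max(0, 13.6 − 16.3) × 0.5 = 0.0 × 0.5 = 0.00 DD.
Per 24 h: 5.85 DD/day.
Duration = 288 / 5.85 = 49.231 ≈ 49.2 days.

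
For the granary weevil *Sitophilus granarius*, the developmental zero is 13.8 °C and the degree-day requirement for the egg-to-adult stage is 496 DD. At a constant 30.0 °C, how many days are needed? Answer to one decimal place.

Daily accumulation = 30.0 − 13.8 = 16.2 DD/day.
Duration = 496 / 16.2 = 30.617 ≈ 30.6 days.

30.6 days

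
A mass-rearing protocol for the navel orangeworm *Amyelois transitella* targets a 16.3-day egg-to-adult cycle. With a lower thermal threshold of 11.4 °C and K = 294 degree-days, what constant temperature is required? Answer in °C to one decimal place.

29.4 °C

Required daily accumulation = 294 / 16.3 = 18.037 DD/day.
T = T_base + 18.037 = 11.4 + 18.037 = 29.437 ≈ 29.4 °C.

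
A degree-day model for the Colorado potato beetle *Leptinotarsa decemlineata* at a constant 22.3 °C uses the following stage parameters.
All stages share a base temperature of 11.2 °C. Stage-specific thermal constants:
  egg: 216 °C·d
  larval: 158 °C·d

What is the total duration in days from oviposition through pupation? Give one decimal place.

33.7 days

Daily accumulation at 22.3 °C = 22.3 − 11.2 = 11.1 DD/day.
Total K = 216 + 158 = 374 DD.
Total duration = 374 / 11.1 = 33.694 ≈ 33.7 days.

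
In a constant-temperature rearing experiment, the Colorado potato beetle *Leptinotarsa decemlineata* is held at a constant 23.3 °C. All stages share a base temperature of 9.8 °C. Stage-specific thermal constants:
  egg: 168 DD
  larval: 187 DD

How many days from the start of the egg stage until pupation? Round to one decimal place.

Daily accumulation at 23.3 °C = 23.3 − 9.8 = 13.5 DD/day.
Total K = 168 + 187 = 355 DD.
Total duration = 355 / 13.5 = 26.296 ≈ 26.3 days.

26.3 days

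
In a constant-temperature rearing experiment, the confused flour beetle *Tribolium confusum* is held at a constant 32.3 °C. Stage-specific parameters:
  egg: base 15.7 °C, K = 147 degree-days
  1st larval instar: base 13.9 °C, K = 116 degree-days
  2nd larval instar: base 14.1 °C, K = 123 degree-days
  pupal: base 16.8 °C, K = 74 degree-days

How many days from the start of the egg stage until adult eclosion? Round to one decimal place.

egg: 147 / (32.3 − 15.7) = 147 / 16.6 = 8.855 d.
1st larval instar: 116 / (32.3 − 13.9) = 116 / 18.4 = 6.304 d.
2nd larval instar: 123 / (32.3 − 14.1) = 123 / 18.2 = 6.758 d.
pupal: 74 / (32.3 − 16.8) = 74 / 15.5 = 4.774 d.
Sum = 26.692 ≈ 26.7 days.

26.7 days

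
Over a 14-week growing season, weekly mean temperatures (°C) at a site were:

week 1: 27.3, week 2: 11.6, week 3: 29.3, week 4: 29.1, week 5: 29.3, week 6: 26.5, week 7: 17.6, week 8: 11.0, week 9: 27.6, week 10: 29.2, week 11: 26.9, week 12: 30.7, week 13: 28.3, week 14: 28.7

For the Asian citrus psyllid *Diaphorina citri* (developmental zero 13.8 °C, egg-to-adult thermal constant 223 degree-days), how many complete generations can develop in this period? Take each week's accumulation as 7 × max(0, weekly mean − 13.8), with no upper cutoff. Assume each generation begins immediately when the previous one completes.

5 generations

Weekly DD (7 × max(0, T̄ − 13.8)): 94.5, 0.0, 108.5, 107.1, 108.5, 88.9, 26.6, 0.0, 96.6, 107.8, 91.7, 118.3, 101.5, 104.3.
Season total = 1154.3 DD.
Complete generations = ⌊1154.3 / 223⌋ = 5.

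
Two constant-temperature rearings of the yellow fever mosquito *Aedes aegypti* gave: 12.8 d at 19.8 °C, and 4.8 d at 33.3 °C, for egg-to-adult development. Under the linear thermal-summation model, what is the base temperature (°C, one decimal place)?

11.7 °C

Equal thermal constants: D₁(T₁ − T_b) = D₂(T₂ − T_b).
12.8·(19.8 − T_b) = 4.8·(33.3 − T_b)
T_b = (12.8·19.8 − 4.8·33.3) / (12.8 − 4.8) = 93.60 / 8.0 = 11.700 °C ≈ 11.7 °C.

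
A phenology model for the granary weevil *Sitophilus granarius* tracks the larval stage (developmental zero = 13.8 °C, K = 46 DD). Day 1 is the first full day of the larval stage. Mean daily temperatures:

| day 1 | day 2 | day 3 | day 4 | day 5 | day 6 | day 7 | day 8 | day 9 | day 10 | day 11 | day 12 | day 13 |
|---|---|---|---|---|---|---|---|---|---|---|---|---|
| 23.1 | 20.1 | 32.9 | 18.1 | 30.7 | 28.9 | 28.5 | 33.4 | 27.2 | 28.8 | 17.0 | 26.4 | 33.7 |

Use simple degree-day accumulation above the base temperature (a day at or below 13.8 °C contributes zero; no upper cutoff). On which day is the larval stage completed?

Daily DD above 13.8 °C: 9.3, 6.3, 19.1, 4.3, 16.9, 15.1, 14.7, 19.6, 13.4, 15.0, 3.2, 12.6, 19.9.
Cumulative: 9.3, 15.6, 34.7, 39.0, 55.9, 71.0, 85.7, 105.3, 118.7, 133.7, 136.9, 149.5, 169.4.
The total first reaches 46 DD on day 5.

day 5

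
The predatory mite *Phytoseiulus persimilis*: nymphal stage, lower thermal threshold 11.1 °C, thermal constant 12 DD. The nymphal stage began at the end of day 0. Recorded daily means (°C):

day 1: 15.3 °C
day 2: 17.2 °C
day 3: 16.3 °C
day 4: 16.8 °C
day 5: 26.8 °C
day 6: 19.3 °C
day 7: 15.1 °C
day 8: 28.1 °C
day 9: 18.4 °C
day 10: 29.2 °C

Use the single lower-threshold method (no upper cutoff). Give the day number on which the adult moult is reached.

day 3

Daily DD above 11.1 °C: 4.2, 6.1, 5.2, 5.7, 15.7, 8.2, 4.0, 17.0, 7.3, 18.1.
Cumulative: 4.2, 10.3, 15.5, 21.2, 36.9, 45.1, 49.1, 66.1, 73.4, 91.5.
The total first reaches 12 DD on day 3.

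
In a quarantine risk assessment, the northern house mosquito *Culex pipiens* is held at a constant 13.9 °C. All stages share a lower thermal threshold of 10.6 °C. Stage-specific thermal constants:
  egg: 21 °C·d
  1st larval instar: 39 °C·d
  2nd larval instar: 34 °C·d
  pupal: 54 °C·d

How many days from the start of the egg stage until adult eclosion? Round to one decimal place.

44.8 days

Daily accumulation at 13.9 °C = 13.9 − 10.6 = 3.3 DD/day.
Total K = 21 + 39 + 34 + 54 = 148 DD.
Total duration = 148 / 3.3 = 44.848 ≈ 44.8 days.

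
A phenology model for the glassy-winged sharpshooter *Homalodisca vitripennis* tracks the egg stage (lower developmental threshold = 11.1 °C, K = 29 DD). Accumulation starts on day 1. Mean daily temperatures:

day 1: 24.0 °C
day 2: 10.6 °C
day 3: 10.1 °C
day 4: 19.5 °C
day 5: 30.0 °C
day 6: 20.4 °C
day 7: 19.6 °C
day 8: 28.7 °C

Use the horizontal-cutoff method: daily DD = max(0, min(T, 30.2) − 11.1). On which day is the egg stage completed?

Daily DD above 11.1 °C (capped at 19.1): 12.9, 0.0, 0.0, 8.4, 18.9, 9.3, 8.5, 17.6.
Cumulative: 12.9, 12.9, 12.9, 21.3, 40.2, 49.5, 58.0, 75.6.
The total first reaches 29 DD on day 5.

day 5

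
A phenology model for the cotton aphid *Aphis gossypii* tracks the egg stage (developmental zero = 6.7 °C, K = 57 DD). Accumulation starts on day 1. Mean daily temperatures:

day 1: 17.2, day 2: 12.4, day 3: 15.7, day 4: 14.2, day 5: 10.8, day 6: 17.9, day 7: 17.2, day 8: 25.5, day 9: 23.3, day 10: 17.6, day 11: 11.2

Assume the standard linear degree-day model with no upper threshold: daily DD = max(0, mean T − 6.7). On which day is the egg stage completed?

Daily DD above 6.7 °C: 10.5, 5.7, 9.0, 7.5, 4.1, 11.2, 10.5, 18.8, 16.6, 10.9, 4.5.
Cumulative: 10.5, 16.2, 25.2, 32.7, 36.8, 48.0, 58.5, 77.3, 93.9, 104.8, 109.3.
The total first reaches 57 DD on day 7.

day 7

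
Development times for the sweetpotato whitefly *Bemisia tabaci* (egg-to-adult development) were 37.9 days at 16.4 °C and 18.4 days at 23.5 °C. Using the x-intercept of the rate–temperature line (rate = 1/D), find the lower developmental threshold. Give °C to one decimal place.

Equal thermal constants: D₁(T₁ − T_b) = D₂(T₂ − T_b).
37.9·(16.4 − T_b) = 18.4·(23.5 − T_b)
T_b = (37.9·16.4 − 18.4·23.5) / (37.9 − 18.4) = 189.16 / 19.5 = 9.701 °C ≈ 9.7 °C.

9.7 °C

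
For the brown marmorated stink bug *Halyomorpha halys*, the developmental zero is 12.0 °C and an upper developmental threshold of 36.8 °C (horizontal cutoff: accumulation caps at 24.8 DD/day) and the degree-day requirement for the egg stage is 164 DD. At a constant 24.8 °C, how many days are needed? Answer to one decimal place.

Daily accumulation = 24.8 − 12.0 = 12.8 DD/day.
Duration = 164 / 12.8 = 12.812 ≈ 12.8 days.

12.8 days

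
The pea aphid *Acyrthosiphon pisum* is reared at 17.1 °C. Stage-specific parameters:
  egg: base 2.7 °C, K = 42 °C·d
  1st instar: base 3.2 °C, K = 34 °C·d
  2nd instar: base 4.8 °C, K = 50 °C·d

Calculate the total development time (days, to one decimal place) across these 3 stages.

9.4 days

egg: 42 / (17.1 − 2.7) = 42 / 14.4 = 2.917 d.
1st instar: 34 / (17.1 − 3.2) = 34 / 13.9 = 2.446 d.
2nd instar: 50 / (17.1 − 4.8) = 50 / 12.3 = 4.065 d.
Sum = 9.428 ≈ 9.4 days.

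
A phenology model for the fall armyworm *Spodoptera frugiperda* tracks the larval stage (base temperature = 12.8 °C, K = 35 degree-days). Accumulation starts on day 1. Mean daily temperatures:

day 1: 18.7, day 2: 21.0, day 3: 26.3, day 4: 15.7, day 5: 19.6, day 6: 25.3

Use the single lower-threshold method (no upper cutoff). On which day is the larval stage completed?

Daily DD above 12.8 °C: 5.9, 8.2, 13.5, 2.9, 6.8, 12.5.
Cumulative: 5.9, 14.1, 27.6, 30.5, 37.3, 49.8.
The total first reaches 35 DD on day 5.

day 5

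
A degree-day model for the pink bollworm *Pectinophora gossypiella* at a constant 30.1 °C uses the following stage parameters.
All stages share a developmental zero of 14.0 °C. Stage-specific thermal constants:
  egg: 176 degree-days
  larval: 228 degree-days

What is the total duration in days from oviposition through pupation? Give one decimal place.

Daily accumulation at 30.1 °C = 30.1 − 14.0 = 16.1 DD/day.
Total K = 176 + 228 = 404 DD.
Total duration = 404 / 16.1 = 25.093 ≈ 25.1 days.

25.1 days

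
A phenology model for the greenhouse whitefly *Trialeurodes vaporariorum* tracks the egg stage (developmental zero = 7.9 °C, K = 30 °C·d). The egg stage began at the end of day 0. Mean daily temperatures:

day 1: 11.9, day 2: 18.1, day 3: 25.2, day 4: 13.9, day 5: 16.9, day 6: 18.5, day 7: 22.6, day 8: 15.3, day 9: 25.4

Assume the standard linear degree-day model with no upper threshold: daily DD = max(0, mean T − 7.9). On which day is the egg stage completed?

Daily DD above 7.9 °C: 4.0, 10.2, 17.3, 6.0, 9.0, 10.6, 14.7, 7.4, 17.5.
Cumulative: 4.0, 14.2, 31.5, 37.5, 46.5, 57.1, 71.8, 79.2, 96.7.
The total first reaches 30 DD on day 3.

day 3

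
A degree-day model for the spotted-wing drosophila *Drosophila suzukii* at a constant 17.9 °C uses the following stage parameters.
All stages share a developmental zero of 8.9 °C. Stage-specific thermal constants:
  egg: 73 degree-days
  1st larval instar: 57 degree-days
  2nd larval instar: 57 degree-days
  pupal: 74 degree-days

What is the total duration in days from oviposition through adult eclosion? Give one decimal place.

29.0 days

Daily accumulation at 17.9 °C = 17.9 − 8.9 = 9.0 DD/day.
Total K = 73 + 57 + 57 + 74 = 261 DD.
Total duration = 261 / 9.0 = 29.000 ≈ 29.0 days.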